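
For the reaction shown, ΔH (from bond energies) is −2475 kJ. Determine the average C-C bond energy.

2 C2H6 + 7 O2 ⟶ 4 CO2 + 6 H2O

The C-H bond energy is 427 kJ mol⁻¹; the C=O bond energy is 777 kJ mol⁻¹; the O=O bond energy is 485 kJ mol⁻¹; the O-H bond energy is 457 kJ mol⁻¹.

D(C-C) ≈ 353 kJ/mol

Let D be the C-C bond energy.
Σ(broken) = 2×D + 12×427 + 7×485 = 8519 + 2D
Σ(formed) = 8×777 + 12×457 = 11700
ΔH = Σ(broken) − Σ(formed) = (8519 + 2D) − (11700) = −3181 + 2D
Setting this equal to −2475 kJ gives 2D = 706, so D = 353 kJ/mol.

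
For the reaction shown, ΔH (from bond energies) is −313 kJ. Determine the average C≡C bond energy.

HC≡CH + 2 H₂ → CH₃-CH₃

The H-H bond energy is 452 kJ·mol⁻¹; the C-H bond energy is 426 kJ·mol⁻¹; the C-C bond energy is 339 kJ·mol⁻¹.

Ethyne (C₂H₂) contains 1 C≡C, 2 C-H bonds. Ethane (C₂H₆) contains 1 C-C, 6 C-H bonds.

Let D be the C≡C bond energy.
Σ(broken) = 1×D + 2×426 + 2×452 = 1756 + D
Σ(formed) = 1×339 + 6×426 = 2895
ΔH = Σ(broken) − Σ(formed) = (1756 + D) − (2895) = −1139 + D
Setting this equal to −313 kJ gives D = 826 kJ/mol.

D(C≡C) ≈ 826 kJ/mol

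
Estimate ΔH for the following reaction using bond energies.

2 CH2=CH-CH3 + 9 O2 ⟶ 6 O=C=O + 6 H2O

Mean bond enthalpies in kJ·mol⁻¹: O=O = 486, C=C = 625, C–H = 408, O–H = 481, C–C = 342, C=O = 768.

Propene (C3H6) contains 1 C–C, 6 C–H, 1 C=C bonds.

ΔH ≈ −3784 kJ

Bonds broken (reactants):
  C–C: 2 × 342 = 684
  C–H: 12 × 408 = 4896
  C=C: 2 × 625 = 1250
  O=O: 9 × 486 = 4374
  Σ(broken) = 11204 kJ
Bonds formed (products):
  C=O: 12 × 768 = 9216
  O–H: 12 × 481 = 5772
  Σ(formed) = 14988 kJ
ΔH = Σ(broken) − Σ(formed) = 11204 − 14988 = −3784 kJ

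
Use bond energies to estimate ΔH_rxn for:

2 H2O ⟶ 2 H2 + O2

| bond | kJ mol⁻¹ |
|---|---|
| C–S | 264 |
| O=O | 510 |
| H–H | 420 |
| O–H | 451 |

Bonds broken (reactants):
  O–H: 4 × 451 = 1804
  Σ(broken) = 1804 kJ
Bonds formed (products):
  H–H: 2 × 420 = 840
  O=O: 1 × 510 = 510
  Σ(formed) = 1350 kJ
ΔH = Σ(broken) − Σ(formed) = 1804 − 1350 = +454 kJ

ΔH ≈ +454 kJ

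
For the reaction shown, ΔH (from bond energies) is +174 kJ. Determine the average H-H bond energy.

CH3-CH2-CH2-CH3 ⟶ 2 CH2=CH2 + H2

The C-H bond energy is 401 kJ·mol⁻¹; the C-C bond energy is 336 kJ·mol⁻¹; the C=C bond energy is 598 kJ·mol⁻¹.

Let D be the H-H bond energy.
Σ(broken) = 3×336 + 10×401 = 5018
Σ(formed) = 8×401 + 2×598 + 1×D = 4404 + D
ΔH = Σ(broken) − Σ(formed) = (5018) − (4404 + D) = +614 − D
Setting this equal to +174 kJ gives D = 440 kJ/mol.

D(H-H) ≈ 440 kJ/mol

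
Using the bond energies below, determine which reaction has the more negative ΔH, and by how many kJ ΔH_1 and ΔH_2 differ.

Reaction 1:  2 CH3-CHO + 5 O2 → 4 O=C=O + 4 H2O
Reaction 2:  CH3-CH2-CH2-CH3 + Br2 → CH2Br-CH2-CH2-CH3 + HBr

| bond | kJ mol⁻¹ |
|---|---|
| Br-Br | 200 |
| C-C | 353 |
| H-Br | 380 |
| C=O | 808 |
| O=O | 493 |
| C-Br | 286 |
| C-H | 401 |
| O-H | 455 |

Reaction 1:
  Bonds broken (reactants):
    C-C: 2 × 353 = 706
    C-H: 8 × 401 = 3208
    C=O: 2 × 808 = 1616
    O=O: 5 × 493 = 2465
    Σ(broken) = 7995 kJ
  Bonds formed (products):
    C=O: 8 × 808 = 6464
    O-H: 8 × 455 = 3640
    Σ(formed) = 10104 kJ
  ΔH_1 = 7995 − 10104 = −2109 kJ
Reaction 2:
  Bonds broken (reactants):
    Br-Br: 1 × 200 = 200
    C-C: 3 × 353 = 1059
    C-H: 10 × 401 = 4010
    Σ(broken) = 5269 kJ
  Bonds formed (products):
    C-Br: 1 × 286 = 286
    C-C: 3 × 353 = 1059
    C-H: 9 × 401 = 3609
    H-Br: 1 × 380 = 380
    Σ(formed) = 5334 kJ
  ΔH_2 = 5269 − 5334 = −65 kJ
ΔH_1 − ΔH_2 = −2044 kJ, so reaction 1 has the more negative ΔH; |ΔH_1 − ΔH_2| = 2044 kJ.

Reaction 1, by 2044 kJ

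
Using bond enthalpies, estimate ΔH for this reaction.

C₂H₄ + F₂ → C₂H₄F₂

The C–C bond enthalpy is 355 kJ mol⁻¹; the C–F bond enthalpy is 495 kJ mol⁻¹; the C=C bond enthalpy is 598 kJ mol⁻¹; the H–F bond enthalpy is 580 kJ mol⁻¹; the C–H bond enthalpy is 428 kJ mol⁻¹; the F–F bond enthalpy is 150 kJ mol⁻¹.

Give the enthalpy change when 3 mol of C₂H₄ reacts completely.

ΔH = −1791 kJ

Bonds broken (reactants):
  C–H: 4 × 428 = 1712
  C=C: 1 × 598 = 598
  F–F: 1 × 150 = 150
  Σ(broken) = 2460 kJ
Bonds formed (products):
  C–C: 1 × 355 = 355
  C–F: 2 × 495 = 990
  C–H: 4 × 428 = 1712
  Σ(formed) = 3057 kJ
ΔH = Σ(broken) − Σ(formed) = 2460 − 3057 = −597 kJ
For 3× the reaction as written: 3 × (−597) = −1791 kJ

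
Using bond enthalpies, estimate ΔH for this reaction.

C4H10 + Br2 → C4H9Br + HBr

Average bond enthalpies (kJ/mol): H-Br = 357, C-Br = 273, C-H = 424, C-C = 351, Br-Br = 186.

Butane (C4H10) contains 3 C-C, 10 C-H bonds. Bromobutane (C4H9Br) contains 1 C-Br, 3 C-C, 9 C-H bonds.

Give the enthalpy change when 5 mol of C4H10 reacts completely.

Bonds broken (reactants):
  Br-Br: 1 × 186 = 186
  C-C: 3 × 351 = 1053
  C-H: 10 × 424 = 4240
  Σ(broken) = 5479 kJ
Bonds formed (products):
  C-Br: 1 × 273 = 273
  C-C: 3 × 351 = 1053
  C-H: 9 × 424 = 3816
  H-Br: 1 × 357 = 357
  Σ(formed) = 5499 kJ
ΔH = Σ(broken) − Σ(formed) = 5479 − 5499 = −20 kJ
For 5× the reaction as written: 5 × (−20) = −100 kJ

ΔH = −100 kJ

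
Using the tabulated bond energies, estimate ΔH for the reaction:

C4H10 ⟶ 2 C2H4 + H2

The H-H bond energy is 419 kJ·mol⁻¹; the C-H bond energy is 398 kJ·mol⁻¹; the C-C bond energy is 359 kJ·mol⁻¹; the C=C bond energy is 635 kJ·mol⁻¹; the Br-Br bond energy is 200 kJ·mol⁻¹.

ΔH ≈ +184 kJ

Bonds broken (reactants):
  C-C: 3 × 359 = 1077
  C-H: 10 × 398 = 3980
  Σ(broken) = 5057 kJ
Bonds formed (products):
  C-H: 8 × 398 = 3184
  C=C: 2 × 635 = 1270
  H-H: 1 × 419 = 419
  Σ(formed) = 4873 kJ
ΔH = Σ(broken) − Σ(formed) = 5057 − 4873 = +184 kJ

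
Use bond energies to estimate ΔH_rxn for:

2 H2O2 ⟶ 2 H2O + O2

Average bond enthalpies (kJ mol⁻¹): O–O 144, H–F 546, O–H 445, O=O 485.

ΔH ≈ −197 kJ

Bonds broken (reactants):
  O–H: 4 × 445 = 1780
  O–O: 2 × 144 = 288
  Σ(broken) = 2068 kJ
Bonds formed (products):
  O–H: 4 × 445 = 1780
  O=O: 1 × 485 = 485
  Σ(formed) = 2265 kJ
ΔH = Σ(broken) − Σ(formed) = 2068 − 2265 = −197 kJ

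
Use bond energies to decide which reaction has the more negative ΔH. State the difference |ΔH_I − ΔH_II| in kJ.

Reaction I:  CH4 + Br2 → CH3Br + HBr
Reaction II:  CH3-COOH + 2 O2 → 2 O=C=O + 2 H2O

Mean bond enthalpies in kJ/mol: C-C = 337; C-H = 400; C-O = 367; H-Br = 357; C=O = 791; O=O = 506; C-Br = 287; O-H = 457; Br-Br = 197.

Reaction II, by 781 kJ

Reaction I:
  Bonds broken (reactants):
    Br-Br: 1 × 197 = 197
    C-H: 4 × 400 = 1600
    Σ(broken) = 1797 kJ
  Bonds formed (products):
    C-Br: 1 × 287 = 287
    C-H: 3 × 400 = 1200
    H-Br: 1 × 357 = 357
    Σ(formed) = 1844 kJ
  ΔH_I = 1797 − 1844 = −47 kJ
Reaction II:
  Bonds broken (reactants):
    C-C: 1 × 337 = 337
    C-H: 3 × 400 = 1200
    C-O: 1 × 367 = 367
    C=O: 1 × 791 = 791
    O-H: 1 × 457 = 457
    O=O: 2 × 506 = 1012
    Σ(broken) = 4164 kJ
  Bonds formed (products):
    C=O: 4 × 791 = 3164
    O-H: 4 × 457 = 1828
    Σ(formed) = 4992 kJ
  ΔH_II = 4164 − 4992 = −828 kJ
ΔH_I − ΔH_II = +781 kJ, so reaction II has the more negative ΔH; |ΔH_I − ΔH_II| = 781 kJ.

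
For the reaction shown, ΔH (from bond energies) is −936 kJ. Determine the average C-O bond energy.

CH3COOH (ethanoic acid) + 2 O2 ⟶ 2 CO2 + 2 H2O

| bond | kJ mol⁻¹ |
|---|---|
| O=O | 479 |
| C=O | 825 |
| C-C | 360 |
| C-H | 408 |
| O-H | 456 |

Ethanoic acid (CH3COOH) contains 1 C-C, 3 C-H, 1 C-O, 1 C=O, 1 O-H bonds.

D(C-O) ≈ 365 kJ/mol

Let D be the C-O bond energy.
Σ(broken) = 1×360 + 3×408 + 1×D + 1×825 + 1×456 + 2×479 = 3823 + D
Σ(formed) = 4×825 + 4×456 = 5124
ΔH = Σ(broken) − Σ(formed) = (3823 + D) − (5124) = −1301 + D
Setting this equal to −936 kJ gives D = 365 kJ/mol.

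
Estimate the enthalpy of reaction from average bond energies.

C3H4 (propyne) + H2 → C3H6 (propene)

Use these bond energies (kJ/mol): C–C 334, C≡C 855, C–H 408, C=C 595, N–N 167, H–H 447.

ΔH ≈ −109 kJ

Bonds broken (reactants):
  C≡C: 1 × 855 = 855
  C–C: 1 × 334 = 334
  C–H: 4 × 408 = 1632
  H–H: 1 × 447 = 447
  Σ(broken) = 3268 kJ
Bonds formed (products):
  C–C: 1 × 334 = 334
  C–H: 6 × 408 = 2448
  C=C: 1 × 595 = 595
  Σ(formed) = 3377 kJ
ΔH = Σ(broken) − Σ(formed) = 3268 − 3377 = −109 kJ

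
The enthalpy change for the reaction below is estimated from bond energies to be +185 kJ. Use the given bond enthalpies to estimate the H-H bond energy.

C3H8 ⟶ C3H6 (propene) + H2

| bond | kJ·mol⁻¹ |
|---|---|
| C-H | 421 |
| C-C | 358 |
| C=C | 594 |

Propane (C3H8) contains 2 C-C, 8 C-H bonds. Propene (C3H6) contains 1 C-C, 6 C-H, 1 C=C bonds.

D(H-H) ≈ 421 kJ/mol

Let D be the H-H bond energy.
Σ(broken) = 2×358 + 8×421 = 4084
Σ(formed) = 1×358 + 6×421 + 1×594 + 1×D = 3478 + D
ΔH = Σ(broken) − Σ(formed) = (4084) − (3478 + D) = +606 − D
Setting this equal to +185 kJ gives D = 421 kJ/mol.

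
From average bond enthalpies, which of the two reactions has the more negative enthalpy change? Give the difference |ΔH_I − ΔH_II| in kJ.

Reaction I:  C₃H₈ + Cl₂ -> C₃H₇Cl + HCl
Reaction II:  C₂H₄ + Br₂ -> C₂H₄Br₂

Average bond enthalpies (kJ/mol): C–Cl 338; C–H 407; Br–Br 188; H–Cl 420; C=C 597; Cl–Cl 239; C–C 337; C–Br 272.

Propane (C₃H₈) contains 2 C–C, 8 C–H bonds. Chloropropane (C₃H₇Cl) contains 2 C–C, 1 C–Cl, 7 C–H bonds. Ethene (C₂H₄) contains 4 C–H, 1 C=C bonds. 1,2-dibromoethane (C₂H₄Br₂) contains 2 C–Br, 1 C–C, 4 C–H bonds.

Reaction I:
  Bonds broken (reactants):
    C–C: 2 × 337 = 674
    C–H: 8 × 407 = 3256
    Cl–Cl: 1 × 239 = 239
    Σ(broken) = 4169 kJ
  Bonds formed (products):
    C–C: 2 × 337 = 674
    C–Cl: 1 × 338 = 338
    C–H: 7 × 407 = 2849
    H–Cl: 1 × 420 = 420
    Σ(formed) = 4281 kJ
  ΔH_I = 4169 − 4281 = −112 kJ
Reaction II:
  Bonds broken (reactants):
    Br–Br: 1 × 188 = 188
    C–H: 4 × 407 = 1628
    C=C: 1 × 597 = 597
    Σ(broken) = 2413 kJ
  Bonds formed (products):
    C–Br: 2 × 272 = 544
    C–C: 1 × 337 = 337
    C–H: 4 × 407 = 1628
    Σ(formed) = 2509 kJ
  ΔH_II = 2413 − 2509 = −96 kJ
ΔH_I − ΔH_II = −16 kJ, so reaction I has the more negative ΔH; |ΔH_I − ΔH_II| = 16 kJ.

Reaction I, by 16 kJ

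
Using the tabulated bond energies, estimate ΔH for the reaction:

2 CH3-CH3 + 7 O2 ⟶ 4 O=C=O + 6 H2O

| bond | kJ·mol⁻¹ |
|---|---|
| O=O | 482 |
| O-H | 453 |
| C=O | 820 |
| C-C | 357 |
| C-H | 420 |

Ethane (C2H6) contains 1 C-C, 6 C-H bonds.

ΔH ≈ −2868 kJ

Bonds broken (reactants):
  C-C: 2 × 357 = 714
  C-H: 12 × 420 = 5040
  O=O: 7 × 482 = 3374
  Σ(broken) = 9128 kJ
Bonds formed (products):
  C=O: 8 × 820 = 6560
  O-H: 12 × 453 = 5436
  Σ(formed) = 11996 kJ
ΔH = Σ(broken) − Σ(formed) = 9128 − 11996 = −2868 kJ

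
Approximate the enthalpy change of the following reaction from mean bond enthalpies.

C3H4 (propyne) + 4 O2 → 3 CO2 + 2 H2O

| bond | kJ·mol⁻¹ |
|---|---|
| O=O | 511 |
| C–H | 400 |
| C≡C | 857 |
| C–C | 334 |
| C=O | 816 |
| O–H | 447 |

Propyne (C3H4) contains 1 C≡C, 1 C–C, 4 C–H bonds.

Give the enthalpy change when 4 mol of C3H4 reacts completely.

ΔH = −7396 kJ

Bonds broken (reactants):
  C≡C: 1 × 857 = 857
  C–C: 1 × 334 = 334
  C–H: 4 × 400 = 1600
  O=O: 4 × 511 = 2044
  Σ(broken) = 4835 kJ
Bonds formed (products):
  C=O: 6 × 816 = 4896
  O–H: 4 × 447 = 1788
  Σ(formed) = 6684 kJ
ΔH = Σ(broken) − Σ(formed) = 4835 − 6684 = −1849 kJ
For 4× the reaction as written: 4 × (−1849) = −7396 kJ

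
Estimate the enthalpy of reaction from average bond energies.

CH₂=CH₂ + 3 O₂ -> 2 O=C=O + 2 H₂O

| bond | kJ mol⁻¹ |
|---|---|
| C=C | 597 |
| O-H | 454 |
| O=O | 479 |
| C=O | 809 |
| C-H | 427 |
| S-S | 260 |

Bonds broken (reactants):
  C-H: 4 × 427 = 1708
  C=C: 1 × 597 = 597
  O=O: 3 × 479 = 1437
  Σ(broken) = 3742 kJ
Bonds formed (products):
  C=O: 4 × 809 = 3236
  O-H: 4 × 454 = 1816
  Σ(formed) = 5052 kJ
ΔH = Σ(broken) − Σ(formed) = 3742 − 5052 = −1310 kJ

ΔH ≈ −1310 kJ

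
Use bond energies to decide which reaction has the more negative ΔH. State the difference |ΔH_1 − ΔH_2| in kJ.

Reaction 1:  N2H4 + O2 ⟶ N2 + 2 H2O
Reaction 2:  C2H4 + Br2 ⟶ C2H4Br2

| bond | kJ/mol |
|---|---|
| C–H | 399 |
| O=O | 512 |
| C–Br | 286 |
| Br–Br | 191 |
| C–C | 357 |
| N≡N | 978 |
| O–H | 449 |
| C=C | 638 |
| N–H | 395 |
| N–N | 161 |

Reaction 1, by 421 kJ

Reaction 1:
  Bonds broken (reactants):
    N–H: 4 × 395 = 1580
    N–N: 1 × 161 = 161
    O=O: 1 × 512 = 512
    Σ(broken) = 2253 kJ
  Bonds formed (products):
    N≡N: 1 × 978 = 978
    O–H: 4 × 449 = 1796
    Σ(formed) = 2774 kJ
  ΔH_1 = 2253 − 2774 = −521 kJ
Reaction 2:
  Bonds broken (reactants):
    Br–Br: 1 × 191 = 191
    C–H: 4 × 399 = 1596
    C=C: 1 × 638 = 638
    Σ(broken) = 2425 kJ
  Bonds formed (products):
    C–Br: 2 × 286 = 572
    C–C: 1 × 357 = 357
    C–H: 4 × 399 = 1596
    Σ(formed) = 2525 kJ
  ΔH_2 = 2425 − 2525 = −100 kJ
ΔH_1 − ΔH_2 = −421 kJ, so reaction 1 has the more negative ΔH; |ΔH_1 − ΔH_2| = 421 kJ.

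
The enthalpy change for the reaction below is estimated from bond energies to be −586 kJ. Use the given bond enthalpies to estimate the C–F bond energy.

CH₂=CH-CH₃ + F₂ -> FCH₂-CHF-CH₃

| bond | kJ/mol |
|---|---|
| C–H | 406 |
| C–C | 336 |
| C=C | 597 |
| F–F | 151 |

D(C–F) ≈ 499 kJ/mol

Let D be the C–F bond energy.
Σ(broken) = 1×336 + 6×406 + 1×597 + 1×151 = 3520
Σ(formed) = 2×336 + 2×D + 6×406 = 3108 + 2D
ΔH = Σ(broken) − Σ(formed) = (3520) − (3108 + 2D) = +412 − 2D
Setting this equal to −586 kJ gives 2D = 998, so D = 499 kJ/mol.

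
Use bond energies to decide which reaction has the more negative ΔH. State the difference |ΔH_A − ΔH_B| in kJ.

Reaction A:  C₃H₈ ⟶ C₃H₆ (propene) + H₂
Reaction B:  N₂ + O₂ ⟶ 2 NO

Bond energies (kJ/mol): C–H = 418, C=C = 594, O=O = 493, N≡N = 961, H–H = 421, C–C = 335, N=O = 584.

Reaction A:
  Bonds broken (reactants):
    C–C: 2 × 335 = 670
    C–H: 8 × 418 = 3344
    Σ(broken) = 4014 kJ
  Bonds formed (products):
    C–C: 1 × 335 = 335
    C–H: 6 × 418 = 2508
    C=C: 1 × 594 = 594
    H–H: 1 × 421 = 421
    Σ(formed) = 3858 kJ
  ΔH_A = 4014 − 3858 = +156 kJ
Reaction B:
  Bonds broken (reactants):
    N≡N: 1 × 961 = 961
    O=O: 1 × 493 = 493
    Σ(broken) = 1454 kJ
  Bonds formed (products):
    N=O: 2 × 584 = 1168
    Σ(formed) = 1168 kJ
  ΔH_B = 1454 − 1168 = +286 kJ
ΔH_A − ΔH_B = −130 kJ, so reaction A has the more negative ΔH; |ΔH_A − ΔH_B| = 130 kJ.

Reaction A, by 130 kJ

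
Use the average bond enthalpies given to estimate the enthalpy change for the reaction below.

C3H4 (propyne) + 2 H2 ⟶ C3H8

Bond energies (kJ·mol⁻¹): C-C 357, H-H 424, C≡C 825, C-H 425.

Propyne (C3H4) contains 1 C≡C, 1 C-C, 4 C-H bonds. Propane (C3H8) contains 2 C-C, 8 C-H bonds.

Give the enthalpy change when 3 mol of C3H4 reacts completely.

ΔH = −1152 kJ

Bonds broken (reactants):
  C≡C: 1 × 825 = 825
  C-C: 1 × 357 = 357
  C-H: 4 × 425 = 1700
  H-H: 2 × 424 = 848
  Σ(broken) = 3730 kJ
Bonds formed (products):
  C-C: 2 × 357 = 714
  C-H: 8 × 425 = 3400
  Σ(formed) = 4114 kJ
ΔH = Σ(broken) − Σ(formed) = 3730 − 4114 = −384 kJ
For 3× the reaction as written: 3 × (−384) = −1152 kJ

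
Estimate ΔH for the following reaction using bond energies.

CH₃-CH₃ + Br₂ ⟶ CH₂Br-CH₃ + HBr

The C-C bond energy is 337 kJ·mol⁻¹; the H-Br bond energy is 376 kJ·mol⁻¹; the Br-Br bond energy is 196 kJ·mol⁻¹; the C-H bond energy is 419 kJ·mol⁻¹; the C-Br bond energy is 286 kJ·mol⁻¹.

Bonds broken (reactants):
  Br-Br: 1 × 196 = 196
  C-C: 1 × 337 = 337
  C-H: 6 × 419 = 2514
  Σ(broken) = 3047 kJ
Bonds formed (products):
  C-Br: 1 × 286 = 286
  C-C: 1 × 337 = 337
  C-H: 5 × 419 = 2095
  H-Br: 1 × 376 = 376
  Σ(formed) = 3094 kJ
ΔH = Σ(broken) − Σ(formed) = 3047 − 3094 = −47 kJ

ΔH ≈ −47 kJ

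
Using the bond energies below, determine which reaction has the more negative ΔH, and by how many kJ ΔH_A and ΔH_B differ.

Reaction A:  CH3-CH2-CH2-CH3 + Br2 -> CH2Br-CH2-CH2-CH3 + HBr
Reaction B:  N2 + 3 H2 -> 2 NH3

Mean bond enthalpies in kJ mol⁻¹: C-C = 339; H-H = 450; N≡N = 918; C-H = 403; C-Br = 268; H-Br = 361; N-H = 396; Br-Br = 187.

Reaction B, by 69 kJ

Reaction A:
  Bonds broken (reactants):
    Br-Br: 1 × 187 = 187
    C-C: 3 × 339 = 1017
    C-H: 10 × 403 = 4030
    Σ(broken) = 5234 kJ
  Bonds formed (products):
    C-Br: 1 × 268 = 268
    C-C: 3 × 339 = 1017
    C-H: 9 × 403 = 3627
    H-Br: 1 × 361 = 361
    Σ(formed) = 5273 kJ
  ΔH_A = 5234 − 5273 = −39 kJ
Reaction B:
  Bonds broken (reactants):
    H-H: 3 × 450 = 1350
    N≡N: 1 × 918 = 918
    Σ(broken) = 2268 kJ
  Bonds formed (products):
    N-H: 6 × 396 = 2376
    Σ(formed) = 2376 kJ
  ΔH_B = 2268 − 2376 = −108 kJ
ΔH_A − ΔH_B = +69 kJ, so reaction B has the more negative ΔH; |ΔH_A − ΔH_B| = 69 kJ.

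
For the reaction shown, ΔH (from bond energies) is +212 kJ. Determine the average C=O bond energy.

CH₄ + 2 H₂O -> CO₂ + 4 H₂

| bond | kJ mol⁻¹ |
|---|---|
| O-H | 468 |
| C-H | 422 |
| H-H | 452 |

D(C=O) ≈ 770 kJ/mol

Let D be the C=O bond energy.
Σ(broken) = 4×422 + 4×468 = 3560
Σ(formed) = 2×D + 4×452 = 1808 + 2D
ΔH = Σ(broken) − Σ(formed) = (3560) − (1808 + 2D) = +1752 − 2D
Setting this equal to +212 kJ gives 2D = 1540, so D = 770 kJ/mol.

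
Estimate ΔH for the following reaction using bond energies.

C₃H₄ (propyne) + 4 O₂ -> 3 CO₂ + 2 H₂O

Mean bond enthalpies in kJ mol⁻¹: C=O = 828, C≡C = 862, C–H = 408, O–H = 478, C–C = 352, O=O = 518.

ΔH ≈ −1962 kJ

Bonds broken (reactants):
  C≡C: 1 × 862 = 862
  C–C: 1 × 352 = 352
  C–H: 4 × 408 = 1632
  O=O: 4 × 518 = 2072
  Σ(broken) = 4918 kJ
Bonds formed (products):
  C=O: 6 × 828 = 4968
  O–H: 4 × 478 = 1912
  Σ(formed) = 6880 kJ
ΔH = Σ(broken) − Σ(formed) = 4918 − 6880 = −1962 kJ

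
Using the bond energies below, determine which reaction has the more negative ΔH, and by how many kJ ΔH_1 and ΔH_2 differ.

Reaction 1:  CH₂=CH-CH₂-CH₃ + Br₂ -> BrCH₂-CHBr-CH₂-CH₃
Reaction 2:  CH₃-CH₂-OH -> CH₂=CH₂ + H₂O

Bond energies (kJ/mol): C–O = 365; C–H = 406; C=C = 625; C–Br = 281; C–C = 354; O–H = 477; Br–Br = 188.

Reaction 1:
  Bonds broken (reactants):
    Br–Br: 1 × 188 = 188
    C–C: 2 × 354 = 708
    C–H: 8 × 406 = 3248
    C=C: 1 × 625 = 625
    Σ(broken) = 4769 kJ
  Bonds formed (products):
    C–Br: 2 × 281 = 562
    C–C: 3 × 354 = 1062
    C–H: 8 × 406 = 3248
    Σ(formed) = 4872 kJ
  ΔH_1 = 4769 − 4872 = −103 kJ
Reaction 2:
  Bonds broken (reactants):
    C–C: 1 × 354 = 354
    C–H: 5 × 406 = 2030
    C–O: 1 × 365 = 365
    O–H: 1 × 477 = 477
    Σ(broken) = 3226 kJ
  Bonds formed (products):
    C–H: 4 × 406 = 1624
    C=C: 1 × 625 = 625
    O–H: 2 × 477 = 954
    Σ(formed) = 3203 kJ
  ΔH_2 = 3226 − 3203 = +23 kJ
ΔH_1 − ΔH_2 = −126 kJ, so reaction 1 has the more negative ΔH; |ΔH_1 − ΔH_2| = 126 kJ.

Reaction 1, by 126 kJ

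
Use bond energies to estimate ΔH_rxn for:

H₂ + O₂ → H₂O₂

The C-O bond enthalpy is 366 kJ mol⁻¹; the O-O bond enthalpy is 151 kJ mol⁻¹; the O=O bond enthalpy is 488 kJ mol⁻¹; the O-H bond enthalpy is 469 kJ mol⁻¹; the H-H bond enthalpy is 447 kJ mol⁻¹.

ΔH ≈ −154 kJ

Bonds broken (reactants):
  H-H: 1 × 447 = 447
  O=O: 1 × 488 = 488
  Σ(broken) = 935 kJ
Bonds formed (products):
  O-H: 2 × 469 = 938
  O-O: 1 × 151 = 151
  Σ(formed) = 1089 kJ
ΔH = Σ(broken) − Σ(formed) = 935 − 1089 = −154 kJ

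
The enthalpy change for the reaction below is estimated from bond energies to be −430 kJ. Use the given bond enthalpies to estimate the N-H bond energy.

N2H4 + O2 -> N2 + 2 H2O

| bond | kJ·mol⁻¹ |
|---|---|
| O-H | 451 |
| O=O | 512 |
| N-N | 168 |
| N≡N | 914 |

D(N-H) ≈ 402 kJ/mol

Let D be the N-H bond energy.
Σ(broken) = 4×D + 1×168 + 1×512 = 680 + 4D
Σ(formed) = 1×914 + 4×451 = 2718
ΔH = Σ(broken) − Σ(formed) = (680 + 4D) − (2718) = −2038 + 4D
Setting this equal to −430 kJ gives 4D = 1608, so D = 402 kJ/mol.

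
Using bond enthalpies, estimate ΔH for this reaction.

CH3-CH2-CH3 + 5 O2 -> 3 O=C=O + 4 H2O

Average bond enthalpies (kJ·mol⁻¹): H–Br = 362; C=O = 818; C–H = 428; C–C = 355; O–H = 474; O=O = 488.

Bonds broken (reactants):
  C–C: 2 × 355 = 710
  C–H: 8 × 428 = 3424
  O=O: 5 × 488 = 2440
  Σ(broken) = 6574 kJ
Bonds formed (products):
  C=O: 6 × 818 = 4908
  O–H: 8 × 474 = 3792
  Σ(formed) = 8700 kJ
ΔH = Σ(broken) − Σ(formed) = 6574 − 8700 = −2126 kJ

ΔH ≈ −2126 kJ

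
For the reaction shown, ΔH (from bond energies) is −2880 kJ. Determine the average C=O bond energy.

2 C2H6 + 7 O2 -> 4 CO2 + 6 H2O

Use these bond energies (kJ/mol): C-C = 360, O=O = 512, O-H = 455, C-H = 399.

D(C=O) ≈ 814 kJ/mol

Let D be the C=O bond energy.
Σ(broken) = 2×360 + 12×399 + 7×512 = 9092
Σ(formed) = 8×D + 12×455 = 5460 + 8D
ΔH = Σ(broken) − Σ(formed) = (9092) − (5460 + 8D) = +3632 − 8D
Setting this equal to −2880 kJ gives 8D = 6512, so D = 814 kJ/mol.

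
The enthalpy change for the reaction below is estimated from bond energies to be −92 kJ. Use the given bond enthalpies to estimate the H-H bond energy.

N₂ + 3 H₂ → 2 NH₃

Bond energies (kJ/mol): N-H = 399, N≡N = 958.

D(H-H) ≈ 448 kJ/mol

Let D be the H-H bond energy.
Σ(broken) = 3×D + 1×958 = 958 + 3D
Σ(formed) = 6×399 = 2394
ΔH = Σ(broken) − Σ(formed) = (958 + 3D) − (2394) = −1436 + 3D
Setting this equal to −92 kJ gives 3D = 1344, so D = 448 kJ/mol.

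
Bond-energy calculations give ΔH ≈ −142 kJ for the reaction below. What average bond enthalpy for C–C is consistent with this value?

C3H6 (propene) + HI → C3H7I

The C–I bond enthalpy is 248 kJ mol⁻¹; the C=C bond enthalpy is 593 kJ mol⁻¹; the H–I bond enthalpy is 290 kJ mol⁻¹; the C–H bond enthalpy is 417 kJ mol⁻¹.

Let D be the C–C bond energy.
Σ(broken) = 1×D + 6×417 + 1×593 + 1×290 = 3385 + D
Σ(formed) = 2×D + 7×417 + 1×248 = 3167 + 2D
ΔH = Σ(broken) − Σ(formed) = (3385 + D) − (3167 + 2D) = +218 − D
Setting this equal to −142 kJ gives D = 360 kJ/mol.

D(C–C) ≈ 360 kJ/mol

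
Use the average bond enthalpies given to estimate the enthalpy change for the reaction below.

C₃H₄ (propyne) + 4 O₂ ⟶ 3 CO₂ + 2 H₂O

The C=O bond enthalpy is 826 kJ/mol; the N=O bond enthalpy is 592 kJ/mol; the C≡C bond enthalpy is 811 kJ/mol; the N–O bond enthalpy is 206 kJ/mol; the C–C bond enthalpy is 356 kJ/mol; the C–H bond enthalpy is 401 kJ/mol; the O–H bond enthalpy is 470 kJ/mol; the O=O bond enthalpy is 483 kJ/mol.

ΔH ≈ −2133 kJ

Bonds broken (reactants):
  C≡C: 1 × 811 = 811
  C–C: 1 × 356 = 356
  C–H: 4 × 401 = 1604
  O=O: 4 × 483 = 1932
  Σ(broken) = 4703 kJ
Bonds formed (products):
  C=O: 6 × 826 = 4956
  O–H: 4 × 470 = 1880
  Σ(formed) = 6836 kJ
ΔH = Σ(broken) − Σ(formed) = 4703 − 6836 = −2133 kJ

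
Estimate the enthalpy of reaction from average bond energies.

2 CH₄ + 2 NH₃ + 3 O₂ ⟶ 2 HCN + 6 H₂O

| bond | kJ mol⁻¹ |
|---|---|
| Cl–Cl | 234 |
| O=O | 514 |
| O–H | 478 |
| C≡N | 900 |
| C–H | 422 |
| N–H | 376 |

Bonds broken (reactants):
  C–H: 8 × 422 = 3376
  N–H: 6 × 376 = 2256
  O=O: 3 × 514 = 1542
  Σ(broken) = 7174 kJ
Bonds formed (products):
  C≡N: 2 × 900 = 1800
  C–H: 2 × 422 = 844
  O–H: 12 × 478 = 5736
  Σ(formed) = 8380 kJ
ΔH = Σ(broken) − Σ(formed) = 7174 − 8380 = −1206 kJ

ΔH ≈ −1206 kJ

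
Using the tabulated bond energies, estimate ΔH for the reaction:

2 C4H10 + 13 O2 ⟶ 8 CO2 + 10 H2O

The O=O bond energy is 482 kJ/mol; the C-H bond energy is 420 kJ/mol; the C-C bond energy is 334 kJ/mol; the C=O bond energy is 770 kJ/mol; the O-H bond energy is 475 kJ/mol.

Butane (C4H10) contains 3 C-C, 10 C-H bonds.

Bonds broken (reactants):
  C-C: 6 × 334 = 2004
  C-H: 20 × 420 = 8400
  O=O: 13 × 482 = 6266
  Σ(broken) = 16670 kJ
Bonds formed (products):
  C=O: 16 × 770 = 12320
  O-H: 20 × 475 = 9500
  Σ(formed) = 21820 kJ
ΔH = Σ(broken) − Σ(formed) = 16670 − 21820 = −5150 kJ

ΔH ≈ −5150 kJ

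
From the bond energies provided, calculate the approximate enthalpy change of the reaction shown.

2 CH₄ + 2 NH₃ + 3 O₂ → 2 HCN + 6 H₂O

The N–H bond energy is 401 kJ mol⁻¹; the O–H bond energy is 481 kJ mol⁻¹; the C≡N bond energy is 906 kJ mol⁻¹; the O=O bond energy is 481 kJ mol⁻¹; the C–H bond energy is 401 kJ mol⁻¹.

Bonds broken (reactants):
  C–H: 8 × 401 = 3208
  N–H: 6 × 401 = 2406
  O=O: 3 × 481 = 1443
  Σ(broken) = 7057 kJ
Bonds formed (products):
  C≡N: 2 × 906 = 1812
  C–H: 2 × 401 = 802
  O–H: 12 × 481 = 5772
  Σ(formed) = 8386 kJ
ΔH = Σ(broken) − Σ(formed) = 7057 − 8386 = −1329 kJ

ΔH ≈ −1329 kJ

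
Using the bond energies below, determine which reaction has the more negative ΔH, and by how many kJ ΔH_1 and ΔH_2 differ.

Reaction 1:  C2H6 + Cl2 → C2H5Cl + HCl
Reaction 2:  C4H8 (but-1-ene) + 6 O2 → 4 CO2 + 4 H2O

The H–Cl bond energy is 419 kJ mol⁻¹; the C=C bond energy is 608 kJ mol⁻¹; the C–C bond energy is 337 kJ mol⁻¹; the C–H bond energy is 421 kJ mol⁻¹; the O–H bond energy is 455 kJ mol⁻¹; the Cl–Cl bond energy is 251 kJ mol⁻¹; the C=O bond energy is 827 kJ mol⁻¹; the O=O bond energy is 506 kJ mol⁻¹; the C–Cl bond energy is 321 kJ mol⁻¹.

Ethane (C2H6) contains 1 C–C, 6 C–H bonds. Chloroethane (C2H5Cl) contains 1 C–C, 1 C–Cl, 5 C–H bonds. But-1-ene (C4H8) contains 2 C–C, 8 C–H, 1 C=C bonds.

Reaction 2, by 2502 kJ

Reaction 1:
  Bonds broken (reactants):
    C–C: 1 × 337 = 337
    C–H: 6 × 421 = 2526
    Cl–Cl: 1 × 251 = 251
    Σ(broken) = 3114 kJ
  Bonds formed (products):
    C–C: 1 × 337 = 337
    C–Cl: 1 × 321 = 321
    C–H: 5 × 421 = 2105
    H–Cl: 1 × 419 = 419
    Σ(formed) = 3182 kJ
  ΔH_1 = 3114 − 3182 = −68 kJ
Reaction 2:
  Bonds broken (reactants):
    C–C: 2 × 337 = 674
    C–H: 8 × 421 = 3368
    C=C: 1 × 608 = 608
    O=O: 6 × 506 = 3036
    Σ(broken) = 7686 kJ
  Bonds formed (products):
    C=O: 8 × 827 = 6616
    O–H: 8 × 455 = 3640
    Σ(formed) = 10256 kJ
  ΔH_2 = 7686 − 10256 = −2570 kJ
ΔH_1 − ΔH_2 = +2502 kJ, so reaction 2 has the more negative ΔH; |ΔH_1 − ΔH_2| = 2502 kJ.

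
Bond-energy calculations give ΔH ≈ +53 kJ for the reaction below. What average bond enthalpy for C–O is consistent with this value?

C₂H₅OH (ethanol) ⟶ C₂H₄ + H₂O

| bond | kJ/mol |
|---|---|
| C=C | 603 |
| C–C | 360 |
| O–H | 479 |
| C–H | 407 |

D(C–O) ≈ 368 kJ/mol

Let D be the C–O bond energy.
Σ(broken) = 1×360 + 5×407 + 1×D + 1×479 = 2874 + D
Σ(formed) = 4×407 + 1×603 + 2×479 = 3189
ΔH = Σ(broken) − Σ(formed) = (2874 + D) − (3189) = −315 + D
Setting this equal to +53 kJ gives D = 368 kJ/mol.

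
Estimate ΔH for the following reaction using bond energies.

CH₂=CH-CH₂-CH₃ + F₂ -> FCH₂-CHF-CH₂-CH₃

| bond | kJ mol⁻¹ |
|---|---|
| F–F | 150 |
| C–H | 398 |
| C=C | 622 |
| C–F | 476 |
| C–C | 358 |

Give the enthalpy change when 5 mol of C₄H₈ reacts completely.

ΔH = −2690 kJ

Bonds broken (reactants):
  C–C: 2 × 358 = 716
  C–H: 8 × 398 = 3184
  C=C: 1 × 622 = 622
  F–F: 1 × 150 = 150
  Σ(broken) = 4672 kJ
Bonds formed (products):
  C–C: 3 × 358 = 1074
  C–F: 2 × 476 = 952
  C–H: 8 × 398 = 3184
  Σ(formed) = 5210 kJ
ΔH = Σ(broken) − Σ(formed) = 4672 − 5210 = −538 kJ
For 5× the reaction as written: 5 × (−538) = −2690 kJ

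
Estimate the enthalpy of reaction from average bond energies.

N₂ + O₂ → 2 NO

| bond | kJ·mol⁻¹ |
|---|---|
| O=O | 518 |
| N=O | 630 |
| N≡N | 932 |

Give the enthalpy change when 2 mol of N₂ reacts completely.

Bonds broken (reactants):
  N≡N: 1 × 932 = 932
  O=O: 1 × 518 = 518
  Σ(broken) = 1450 kJ
Bonds formed (products):
  N=O: 2 × 630 = 1260
  Σ(formed) = 1260 kJ
ΔH = Σ(broken) − Σ(formed) = 1450 − 1260 = +190 kJ
For 2× the reaction as written: 2 × (+190) = +380 kJ

ΔH = +380 kJ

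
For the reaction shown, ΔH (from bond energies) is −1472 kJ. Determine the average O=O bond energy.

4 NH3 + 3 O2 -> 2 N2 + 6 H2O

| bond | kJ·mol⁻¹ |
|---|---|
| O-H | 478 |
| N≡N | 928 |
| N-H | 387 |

Let D be the O=O bond energy.
Σ(broken) = 12×387 + 3×D = 4644 + 3D
Σ(formed) = 2×928 + 12×478 = 7592
ΔH = Σ(broken) − Σ(formed) = (4644 + 3D) − (7592) = −2948 + 3D
Setting this equal to −1472 kJ gives 3D = 1476, so D = 492 kJ/mol.

D(O=O) ≈ 492 kJ/mol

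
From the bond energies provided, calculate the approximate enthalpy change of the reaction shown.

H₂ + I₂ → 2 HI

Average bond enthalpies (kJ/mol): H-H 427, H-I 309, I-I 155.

Bonds broken (reactants):
  H-H: 1 × 427 = 427
  I-I: 1 × 155 = 155
  Σ(broken) = 582 kJ
Bonds formed (products):
  H-I: 2 × 309 = 618
  Σ(formed) = 618 kJ
ΔH = Σ(broken) − Σ(formed) = 582 − 618 = −36 kJ

ΔH ≈ −36 kJ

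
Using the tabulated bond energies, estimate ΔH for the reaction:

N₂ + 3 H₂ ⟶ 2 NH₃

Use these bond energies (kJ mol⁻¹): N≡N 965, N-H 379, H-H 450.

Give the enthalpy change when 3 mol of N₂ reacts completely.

ΔH = +123 kJ

Bonds broken (reactants):
  H-H: 3 × 450 = 1350
  N≡N: 1 × 965 = 965
  Σ(broken) = 2315 kJ
Bonds formed (products):
  N-H: 6 × 379 = 2274
  Σ(formed) = 2274 kJ
ΔH = Σ(broken) − Σ(formed) = 2315 − 2274 = +41 kJ
For 3× the reaction as written: 3 × (+41) = +123 kJ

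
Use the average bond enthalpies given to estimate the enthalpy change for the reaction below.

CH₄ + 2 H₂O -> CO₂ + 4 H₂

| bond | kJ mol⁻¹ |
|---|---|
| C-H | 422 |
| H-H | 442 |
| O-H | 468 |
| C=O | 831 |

ΔH ≈ +130 kJ

Bonds broken (reactants):
  C-H: 4 × 422 = 1688
  O-H: 4 × 468 = 1872
  Σ(broken) = 3560 kJ
Bonds formed (products):
  C=O: 2 × 831 = 1662
  H-H: 4 × 442 = 1768
  Σ(formed) = 3430 kJ
ΔH = Σ(broken) − Σ(formed) = 3560 − 3430 = +130 kJ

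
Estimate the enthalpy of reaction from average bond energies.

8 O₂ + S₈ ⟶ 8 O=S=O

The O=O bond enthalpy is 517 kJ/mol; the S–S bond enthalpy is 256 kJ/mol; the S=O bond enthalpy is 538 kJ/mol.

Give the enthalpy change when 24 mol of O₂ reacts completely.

ΔH = −7272 kJ

Bonds broken (reactants):
  O=O: 8 × 517 = 4136
  S–S: 8 × 256 = 2048
  Σ(broken) = 6184 kJ
Bonds formed (products):
  S=O: 16 × 538 = 8608
  Σ(formed) = 8608 kJ
ΔH = Σ(broken) − Σ(formed) = 6184 − 8608 = −2424 kJ
For 3× the reaction as written: 3 × (−2424) = −7272 kJ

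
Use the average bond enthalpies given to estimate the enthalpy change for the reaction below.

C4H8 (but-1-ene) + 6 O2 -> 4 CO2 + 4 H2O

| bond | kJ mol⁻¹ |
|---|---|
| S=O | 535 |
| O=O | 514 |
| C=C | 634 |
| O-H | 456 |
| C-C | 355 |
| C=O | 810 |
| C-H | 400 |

ΔH ≈ −2500 kJ

Bonds broken (reactants):
  C-C: 2 × 355 = 710
  C-H: 8 × 400 = 3200
  C=C: 1 × 634 = 634
  O=O: 6 × 514 = 3084
  Σ(broken) = 7628 kJ
Bonds formed (products):
  C=O: 8 × 810 = 6480
  O-H: 8 × 456 = 3648
  Σ(formed) = 10128 kJ
ΔH = Σ(broken) − Σ(formed) = 7628 − 10128 = −2500 kJ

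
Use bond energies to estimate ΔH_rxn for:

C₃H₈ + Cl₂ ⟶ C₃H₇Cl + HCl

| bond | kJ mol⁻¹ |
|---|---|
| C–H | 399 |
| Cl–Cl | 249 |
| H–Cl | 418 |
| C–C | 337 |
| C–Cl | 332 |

Bonds broken (reactants):
  C–C: 2 × 337 = 674
  C–H: 8 × 399 = 3192
  Cl–Cl: 1 × 249 = 249
  Σ(broken) = 4115 kJ
Bonds formed (products):
  C–C: 2 × 337 = 674
  C–Cl: 1 × 332 = 332
  C–H: 7 × 399 = 2793
  H–Cl: 1 × 418 = 418
  Σ(formed) = 4217 kJ
ΔH = Σ(broken) − Σ(formed) = 4115 − 4217 = −102 kJ

ΔH ≈ −102 kJ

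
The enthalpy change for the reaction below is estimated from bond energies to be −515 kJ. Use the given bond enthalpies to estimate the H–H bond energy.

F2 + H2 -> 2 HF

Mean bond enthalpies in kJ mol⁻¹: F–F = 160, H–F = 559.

Let D be the H–H bond energy.
Σ(broken) = 1×160 + 1×D = 160 + D
Σ(formed) = 2×559 = 1118
ΔH = Σ(broken) − Σ(formed) = (160 + D) − (1118) = −958 + D
Setting this equal to −515 kJ gives D = 443 kJ/mol.

D(H–H) ≈ 443 kJ/mol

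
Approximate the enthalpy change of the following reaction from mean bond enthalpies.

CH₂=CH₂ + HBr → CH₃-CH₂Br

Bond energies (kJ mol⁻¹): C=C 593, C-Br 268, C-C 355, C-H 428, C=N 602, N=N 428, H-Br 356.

ΔH ≈ −102 kJ

Bonds broken (reactants):
  C-H: 4 × 428 = 1712
  C=C: 1 × 593 = 593
  H-Br: 1 × 356 = 356
  Σ(broken) = 2661 kJ
Bonds formed (products):
  C-Br: 1 × 268 = 268
  C-C: 1 × 355 = 355
  C-H: 5 × 428 = 2140
  Σ(formed) = 2763 kJ
ΔH = Σ(broken) − Σ(formed) = 2661 − 2763 = −102 kJ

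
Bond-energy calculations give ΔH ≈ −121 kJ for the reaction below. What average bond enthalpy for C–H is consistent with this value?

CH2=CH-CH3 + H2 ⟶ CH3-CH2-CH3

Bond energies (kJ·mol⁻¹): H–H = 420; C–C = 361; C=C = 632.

D(C–H) ≈ 406 kJ/mol

Let D be the C–H bond energy.
Σ(broken) = 1×361 + 6×D + 1×632 + 1×420 = 1413 + 6D
Σ(formed) = 2×361 + 8×D = 722 + 8D
ΔH = Σ(broken) − Σ(formed) = (1413 + 6D) − (722 + 8D) = +691 − 2D
Setting this equal to −121 kJ gives 2D = 812, so D = 406 kJ/mol.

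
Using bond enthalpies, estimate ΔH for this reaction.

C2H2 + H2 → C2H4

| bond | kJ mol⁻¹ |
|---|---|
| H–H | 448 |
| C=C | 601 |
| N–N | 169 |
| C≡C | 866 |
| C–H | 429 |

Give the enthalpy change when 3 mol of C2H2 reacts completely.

Bonds broken (reactants):
  C≡C: 1 × 866 = 866
  C–H: 2 × 429 = 858
  H–H: 1 × 448 = 448
  Σ(broken) = 2172 kJ
Bonds formed (products):
  C–H: 4 × 429 = 1716
  C=C: 1 × 601 = 601
  Σ(formed) = 2317 kJ
ΔH = Σ(broken) − Σ(formed) = 2172 − 2317 = −145 kJ
For 3× the reaction as written: 3 × (−145) = −435 kJ

ΔH = −435 kJ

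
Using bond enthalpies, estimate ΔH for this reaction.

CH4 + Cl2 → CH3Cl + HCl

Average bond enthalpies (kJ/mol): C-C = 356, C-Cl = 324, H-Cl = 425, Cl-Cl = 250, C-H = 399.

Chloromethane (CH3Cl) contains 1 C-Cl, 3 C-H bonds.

ΔH ≈ −100 kJ

Bonds broken (reactants):
  C-H: 4 × 399 = 1596
  Cl-Cl: 1 × 250 = 250
  Σ(broken) = 1846 kJ
Bonds formed (products):
  C-Cl: 1 × 324 = 324
  C-H: 3 × 399 = 1197
  H-Cl: 1 × 425 = 425
  Σ(formed) = 1946 kJ
ΔH = Σ(broken) − Σ(formed) = 1846 − 1946 = −100 kJ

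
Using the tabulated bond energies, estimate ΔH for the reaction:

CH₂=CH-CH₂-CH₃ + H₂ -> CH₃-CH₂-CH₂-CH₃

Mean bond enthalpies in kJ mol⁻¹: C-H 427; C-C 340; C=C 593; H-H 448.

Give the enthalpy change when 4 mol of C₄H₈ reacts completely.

ΔH = −612 kJ

Bonds broken (reactants):
  C-C: 2 × 340 = 680
  C-H: 8 × 427 = 3416
  C=C: 1 × 593 = 593
  H-H: 1 × 448 = 448
  Σ(broken) = 5137 kJ
Bonds formed (products):
  C-C: 3 × 340 = 1020
  C-H: 10 × 427 = 4270
  Σ(formed) = 5290 kJ
ΔH = Σ(broken) − Σ(formed) = 5137 − 5290 = −153 kJ
For 4× the reaction as written: 4 × (−153) = −612 kJ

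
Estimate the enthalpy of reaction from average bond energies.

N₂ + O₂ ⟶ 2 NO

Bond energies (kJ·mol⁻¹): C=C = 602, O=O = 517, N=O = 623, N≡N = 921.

ΔH ≈ +192 kJ

Bonds broken (reactants):
  N≡N: 1 × 921 = 921
  O=O: 1 × 517 = 517
  Σ(broken) = 1438 kJ
Bonds formed (products):
  N=O: 2 × 623 = 1246
  Σ(formed) = 1246 kJ
ΔH = Σ(broken) − Σ(formed) = 1438 − 1246 = +192 kJ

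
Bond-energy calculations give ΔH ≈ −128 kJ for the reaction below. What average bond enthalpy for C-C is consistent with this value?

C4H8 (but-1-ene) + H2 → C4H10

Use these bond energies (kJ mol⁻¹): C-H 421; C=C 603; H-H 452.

D(C-C) ≈ 341 kJ/mol

Let D be the C-C bond energy.
Σ(broken) = 2×D + 8×421 + 1×603 + 1×452 = 4423 + 2D
Σ(formed) = 3×D + 10×421 = 4210 + 3D
ΔH = Σ(broken) − Σ(formed) = (4423 + 2D) − (4210 + 3D) = +213 − D
Setting this equal to −128 kJ gives D = 341 kJ/mol.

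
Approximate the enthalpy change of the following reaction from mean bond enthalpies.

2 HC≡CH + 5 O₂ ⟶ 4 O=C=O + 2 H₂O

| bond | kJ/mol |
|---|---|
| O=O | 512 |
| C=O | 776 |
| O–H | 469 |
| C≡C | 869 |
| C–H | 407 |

Bonds broken (reactants):
  C≡C: 2 × 869 = 1738
  C–H: 4 × 407 = 1628
  O=O: 5 × 512 = 2560
  Σ(broken) = 5926 kJ
Bonds formed (products):
  C=O: 8 × 776 = 6208
  O–H: 4 × 469 = 1876
  Σ(formed) = 8084 kJ
ΔH = Σ(broken) − Σ(formed) = 5926 − 8084 = −2158 kJ

ΔH ≈ −2158 kJ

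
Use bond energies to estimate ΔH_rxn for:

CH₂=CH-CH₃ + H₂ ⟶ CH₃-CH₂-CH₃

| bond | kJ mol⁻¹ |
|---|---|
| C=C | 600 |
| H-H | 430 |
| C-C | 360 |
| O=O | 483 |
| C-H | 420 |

ΔH ≈ −170 kJ

Bonds broken (reactants):
  C-C: 1 × 360 = 360
  C-H: 6 × 420 = 2520
  C=C: 1 × 600 = 600
  H-H: 1 × 430 = 430
  Σ(broken) = 3910 kJ
Bonds formed (products):
  C-C: 2 × 360 = 720
  C-H: 8 × 420 = 3360
  Σ(formed) = 4080 kJ
ΔH = Σ(broken) − Σ(formed) = 3910 − 4080 = −170 kJ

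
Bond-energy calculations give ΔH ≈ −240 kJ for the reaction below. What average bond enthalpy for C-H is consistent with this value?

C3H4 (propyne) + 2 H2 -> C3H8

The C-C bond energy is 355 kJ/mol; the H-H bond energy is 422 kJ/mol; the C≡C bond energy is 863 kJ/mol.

D(C-H) ≈ 398 kJ/mol

Let D be the C-H bond energy.
Σ(broken) = 1×863 + 1×355 + 4×D + 2×422 = 2062 + 4D
Σ(formed) = 2×355 + 8×D = 710 + 8D
ΔH = Σ(broken) − Σ(formed) = (2062 + 4D) − (710 + 8D) = +1352 − 4D
Setting this equal to −240 kJ gives 4D = 1592, so D = 398 kJ/mol.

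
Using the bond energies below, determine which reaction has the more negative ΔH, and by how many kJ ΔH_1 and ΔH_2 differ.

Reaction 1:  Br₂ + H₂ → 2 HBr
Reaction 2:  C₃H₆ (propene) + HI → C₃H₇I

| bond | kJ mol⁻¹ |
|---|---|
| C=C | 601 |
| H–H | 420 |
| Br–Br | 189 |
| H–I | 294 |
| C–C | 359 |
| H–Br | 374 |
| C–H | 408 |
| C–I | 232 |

Reaction 1:
  Bonds broken (reactants):
    Br–Br: 1 × 189 = 189
    H–H: 1 × 420 = 420
    Σ(broken) = 609 kJ
  Bonds formed (products):
    H–Br: 2 × 374 = 748
    Σ(formed) = 748 kJ
  ΔH_1 = 609 − 748 = −139 kJ
Reaction 2:
  Bonds broken (reactants):
    C–C: 1 × 359 = 359
    C–H: 6 × 408 = 2448
    C=C: 1 × 601 = 601
    H–I: 1 × 294 = 294
    Σ(broken) = 3702 kJ
  Bonds formed (products):
    C–C: 2 × 359 = 718
    C–H: 7 × 408 = 2856
    C–I: 1 × 232 = 232
    Σ(formed) = 3806 kJ
  ΔH_2 = 3702 − 3806 = −104 kJ
ΔH_1 − ΔH_2 = −35 kJ, so reaction 1 has the more negative ΔH; |ΔH_1 − ΔH_2| = 35 kJ.

Reaction 1, by 35 kJ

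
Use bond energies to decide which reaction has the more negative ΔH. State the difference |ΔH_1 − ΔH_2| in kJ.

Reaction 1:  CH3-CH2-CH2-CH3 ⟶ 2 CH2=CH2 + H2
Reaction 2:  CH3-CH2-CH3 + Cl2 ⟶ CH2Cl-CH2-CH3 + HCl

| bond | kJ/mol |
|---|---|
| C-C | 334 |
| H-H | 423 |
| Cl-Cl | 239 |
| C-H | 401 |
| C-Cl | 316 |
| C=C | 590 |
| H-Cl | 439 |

Reaction 2, by 316 kJ

Reaction 1:
  Bonds broken (reactants):
    C-C: 3 × 334 = 1002
    C-H: 10 × 401 = 4010
    Σ(broken) = 5012 kJ
  Bonds formed (products):
    C-H: 8 × 401 = 3208
    C=C: 2 × 590 = 1180
    H-H: 1 × 423 = 423
    Σ(formed) = 4811 kJ
  ΔH_1 = 5012 − 4811 = +201 kJ
Reaction 2:
  Bonds broken (reactants):
    C-C: 2 × 334 = 668
    C-H: 8 × 401 = 3208
    Cl-Cl: 1 × 239 = 239
    Σ(broken) = 4115 kJ
  Bonds formed (products):
    C-C: 2 × 334 = 668
    C-Cl: 1 × 316 = 316
    C-H: 7 × 401 = 2807
    H-Cl: 1 × 439 = 439
    Σ(formed) = 4230 kJ
  ΔH_2 = 4115 − 4230 = −115 kJ
ΔH_1 − ΔH_2 = +316 kJ, so reaction 2 has the more negative ΔH; |ΔH_1 − ΔH_2| = 316 kJ.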